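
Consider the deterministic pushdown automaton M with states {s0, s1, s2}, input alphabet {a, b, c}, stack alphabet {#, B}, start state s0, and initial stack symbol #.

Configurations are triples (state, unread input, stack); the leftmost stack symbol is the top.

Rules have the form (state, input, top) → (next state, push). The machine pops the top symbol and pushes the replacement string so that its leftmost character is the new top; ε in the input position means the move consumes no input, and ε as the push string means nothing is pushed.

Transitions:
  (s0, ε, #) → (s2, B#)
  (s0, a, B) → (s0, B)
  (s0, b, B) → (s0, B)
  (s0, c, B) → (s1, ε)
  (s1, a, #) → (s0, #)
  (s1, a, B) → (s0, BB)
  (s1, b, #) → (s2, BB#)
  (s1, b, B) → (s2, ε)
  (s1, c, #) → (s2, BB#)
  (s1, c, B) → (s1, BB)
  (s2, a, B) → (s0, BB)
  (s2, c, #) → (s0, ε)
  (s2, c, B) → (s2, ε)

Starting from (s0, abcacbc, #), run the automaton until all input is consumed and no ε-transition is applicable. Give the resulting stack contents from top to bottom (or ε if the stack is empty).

ε

(s0, abcacbc, #)
  ε-move, top #: go to s2, push B# → (s2, abcacbc, B#)
  read a, top B: go to s0, push BB → (s0, bcacbc, BB#)
  read b, top B: go to s0, push B → (s0, cacbc, BB#)
  read c, top B: go to s1, push ε → (s1, acbc, B#)
  read a, top B: go to s0, push BB → (s0, cbc, BB#)
  read c, top B: go to s1, push ε → (s1, bc, B#)
  read b, top B: go to s2, push ε → (s2, c, #)
  read c, top #: go to s0, push ε → (s0, ε, ε)
All input consumed in state s0 with stack ε.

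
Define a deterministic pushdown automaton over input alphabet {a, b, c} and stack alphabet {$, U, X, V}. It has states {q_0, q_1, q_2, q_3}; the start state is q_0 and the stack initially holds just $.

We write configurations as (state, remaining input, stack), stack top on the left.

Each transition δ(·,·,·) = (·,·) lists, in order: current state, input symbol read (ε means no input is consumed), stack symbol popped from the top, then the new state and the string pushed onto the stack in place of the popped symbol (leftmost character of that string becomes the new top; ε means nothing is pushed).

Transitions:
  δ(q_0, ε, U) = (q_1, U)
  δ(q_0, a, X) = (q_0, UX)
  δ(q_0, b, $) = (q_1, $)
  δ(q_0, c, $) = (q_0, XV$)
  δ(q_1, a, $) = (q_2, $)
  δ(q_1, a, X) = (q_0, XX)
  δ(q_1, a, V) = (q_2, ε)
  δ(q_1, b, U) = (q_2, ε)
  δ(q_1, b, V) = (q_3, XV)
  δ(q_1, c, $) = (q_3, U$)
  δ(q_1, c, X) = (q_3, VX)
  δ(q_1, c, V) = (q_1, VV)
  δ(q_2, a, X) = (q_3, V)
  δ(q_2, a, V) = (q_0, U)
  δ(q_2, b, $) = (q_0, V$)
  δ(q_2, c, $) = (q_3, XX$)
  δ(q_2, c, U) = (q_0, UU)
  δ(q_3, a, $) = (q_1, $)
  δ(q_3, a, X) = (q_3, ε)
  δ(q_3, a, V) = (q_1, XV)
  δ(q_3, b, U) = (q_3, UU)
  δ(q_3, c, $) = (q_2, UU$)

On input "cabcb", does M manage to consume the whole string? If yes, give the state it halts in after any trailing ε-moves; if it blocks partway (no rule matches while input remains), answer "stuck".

(q_0, cabcb, $) ⊢ (q_0, abcb, XV$) ⊢ (q_0, bcb, UXV$) ⊢ (q_1, bcb, UXV$) ⊢ (q_2, cb, XV$)
No transition for (q_2, c, top X); M blocks with input cb remaining.

stuck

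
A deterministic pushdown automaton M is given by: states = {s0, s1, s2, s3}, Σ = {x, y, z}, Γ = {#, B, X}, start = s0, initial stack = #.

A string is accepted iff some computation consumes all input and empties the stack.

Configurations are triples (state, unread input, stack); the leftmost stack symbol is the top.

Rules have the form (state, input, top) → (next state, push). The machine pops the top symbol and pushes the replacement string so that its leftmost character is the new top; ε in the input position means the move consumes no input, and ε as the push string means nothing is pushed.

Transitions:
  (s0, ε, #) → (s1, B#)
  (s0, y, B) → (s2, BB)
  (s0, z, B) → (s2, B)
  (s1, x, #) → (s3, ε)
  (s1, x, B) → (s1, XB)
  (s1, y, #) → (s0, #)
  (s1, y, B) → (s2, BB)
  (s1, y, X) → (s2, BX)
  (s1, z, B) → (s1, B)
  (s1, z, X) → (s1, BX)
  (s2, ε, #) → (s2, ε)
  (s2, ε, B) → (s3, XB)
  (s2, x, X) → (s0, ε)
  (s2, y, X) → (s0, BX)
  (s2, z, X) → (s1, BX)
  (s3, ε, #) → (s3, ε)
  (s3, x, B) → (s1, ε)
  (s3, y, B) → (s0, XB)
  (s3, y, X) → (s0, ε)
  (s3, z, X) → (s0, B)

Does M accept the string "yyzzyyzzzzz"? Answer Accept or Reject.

(s0, yyzzyyzzzzz, #)
  ε-move, top #: go to s1, push B# → (s1, yyzzyyzzzzz, B#)
  read y, top B: go to s2, push BB → (s2, yzzyyzzzzz, BB#)
  ε-move, top B: go to s3, push XB → (s3, yzzyyzzzzz, XBB#)
  read y, top X: go to s0, push ε → (s0, zzyyzzzzz, BB#)
  read z, top B: go to s2, push B → (s2, zyyzzzzz, BB#)
  ε-move, top B: go to s3, push XB → (s3, zyyzzzzz, XBB#)
  read z, top X: go to s0, push B → (s0, yyzzzzz, BBB#)
  read y, top B: go to s2, push BB → (s2, yzzzzz, BBBB#)
  ε-move, top B: go to s3, push XB → (s3, yzzzzz, XBBBB#)
  read y, top X: go to s0, push ε → (s0, zzzzz, BBBB#)
  read z, top B: go to s2, push B → (s2, zzzz, BBBB#)
  ε-move, top B: go to s3, push XB → (s3, zzzz, XBBBB#)
  read z, top X: go to s0, push B → (s0, zzz, BBBBB#)
  read z, top B: go to s2, push B → (s2, zz, BBBBB#)
  ε-move, top B: go to s3, push XB → (s3, zz, XBBBBB#)
  read z, top X: go to s0, push B → (s0, z, BBBBBB#)
  read z, top B: go to s2, push B → (s2, ε, BBBBBB#)
  ε-move, top B: go to s3, push XB → (s3, ε, XBBBBBB#)
All input consumed; stack is XBBBBBB#, not empty, and no further ε-move applies.

Reject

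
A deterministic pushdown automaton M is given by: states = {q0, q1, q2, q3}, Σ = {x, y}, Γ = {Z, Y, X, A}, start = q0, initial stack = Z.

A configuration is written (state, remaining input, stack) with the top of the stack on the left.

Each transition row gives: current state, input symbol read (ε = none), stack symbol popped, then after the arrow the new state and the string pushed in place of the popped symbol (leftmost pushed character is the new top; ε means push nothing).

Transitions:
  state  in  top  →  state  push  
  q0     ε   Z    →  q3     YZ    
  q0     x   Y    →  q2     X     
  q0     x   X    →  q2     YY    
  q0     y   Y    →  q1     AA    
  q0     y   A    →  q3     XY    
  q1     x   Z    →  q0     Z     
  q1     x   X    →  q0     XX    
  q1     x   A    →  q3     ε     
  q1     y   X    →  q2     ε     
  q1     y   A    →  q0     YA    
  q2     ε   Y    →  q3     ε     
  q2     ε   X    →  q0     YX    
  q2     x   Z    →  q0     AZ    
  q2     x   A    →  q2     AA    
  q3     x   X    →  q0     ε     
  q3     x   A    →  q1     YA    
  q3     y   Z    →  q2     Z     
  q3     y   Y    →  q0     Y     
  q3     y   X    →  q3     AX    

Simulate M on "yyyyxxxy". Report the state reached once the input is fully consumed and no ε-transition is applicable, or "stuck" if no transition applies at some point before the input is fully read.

stuck

(q0, yyyyxxxy, Z)
  ε-move, top Z: go to q3, push YZ → (q3, yyyyxxxy, YZ)
  read y, top Y: go to q0, push Y → (q0, yyyxxxy, YZ)
  read y, top Y: go to q1, push AA → (q1, yyxxxy, AAZ)
  read y, top A: go to q0, push YA → (q0, yxxxy, YAAZ)
  read y, top Y: go to q1, push AA → (q1, xxxy, AAAAZ)
  read x, top A: go to q3, push ε → (q3, xxy, AAAZ)
  read x, top A: go to q1, push YA → (q1, xy, YAAAZ)
No transition for (q1, x, top Y); M blocks with input xy remaining.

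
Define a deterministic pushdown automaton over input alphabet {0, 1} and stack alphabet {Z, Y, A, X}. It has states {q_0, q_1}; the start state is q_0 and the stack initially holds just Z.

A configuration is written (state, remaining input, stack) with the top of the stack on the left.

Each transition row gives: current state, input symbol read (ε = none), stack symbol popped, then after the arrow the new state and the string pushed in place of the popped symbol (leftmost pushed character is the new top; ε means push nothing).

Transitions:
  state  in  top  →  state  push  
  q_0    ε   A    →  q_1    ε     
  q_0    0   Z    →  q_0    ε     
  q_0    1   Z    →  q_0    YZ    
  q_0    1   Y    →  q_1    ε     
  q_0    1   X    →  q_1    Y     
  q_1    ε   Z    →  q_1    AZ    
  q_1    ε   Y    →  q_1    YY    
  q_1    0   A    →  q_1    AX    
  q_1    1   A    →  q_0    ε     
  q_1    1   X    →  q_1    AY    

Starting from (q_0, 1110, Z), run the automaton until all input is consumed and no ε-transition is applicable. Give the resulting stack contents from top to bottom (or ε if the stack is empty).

(q_0, 1110, Z)
  read 1, top Z: go to q_0, push YZ → (q_0, 110, YZ)
  read 1, top Y: go to q_1, push ε → (q_1, 10, Z)
  ε-move, top Z: go to q_1, push AZ → (q_1, 10, AZ)
  read 1, top A: go to q_0, push ε → (q_0, 0, Z)
  read 0, top Z: go to q_0, push ε → (q_0, ε, ε)
All input consumed in state q_0 with stack ε.

ε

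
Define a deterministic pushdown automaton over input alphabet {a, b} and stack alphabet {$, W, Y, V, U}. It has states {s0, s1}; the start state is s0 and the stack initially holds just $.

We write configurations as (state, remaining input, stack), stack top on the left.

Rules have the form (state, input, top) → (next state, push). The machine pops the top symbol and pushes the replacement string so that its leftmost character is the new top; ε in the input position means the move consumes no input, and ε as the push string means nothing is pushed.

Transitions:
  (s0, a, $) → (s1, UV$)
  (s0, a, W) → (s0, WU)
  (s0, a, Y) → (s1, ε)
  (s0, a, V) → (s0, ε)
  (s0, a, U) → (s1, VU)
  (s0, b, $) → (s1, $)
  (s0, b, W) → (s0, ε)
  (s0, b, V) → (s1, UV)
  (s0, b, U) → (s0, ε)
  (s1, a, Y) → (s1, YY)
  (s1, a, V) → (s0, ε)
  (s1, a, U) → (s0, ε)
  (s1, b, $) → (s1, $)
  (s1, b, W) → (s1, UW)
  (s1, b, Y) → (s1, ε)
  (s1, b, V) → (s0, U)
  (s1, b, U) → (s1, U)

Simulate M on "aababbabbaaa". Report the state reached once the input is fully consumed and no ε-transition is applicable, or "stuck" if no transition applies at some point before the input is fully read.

s1

(s0, aababbabbaaa, $)
  read a, top $: go to s1, push UV$ → (s1, ababbabbaaa, UV$)
  read a, top U: go to s0, push ε → (s0, babbabbaaa, V$)
  read b, top V: go to s1, push UV → (s1, abbabbaaa, UV$)
  read a, top U: go to s0, push ε → (s0, bbabbaaa, V$)
  read b, top V: go to s1, push UV → (s1, babbaaa, UV$)
  read b, top U: go to s1, push U → (s1, abbaaa, UV$)
  read a, top U: go to s0, push ε → (s0, bbaaa, V$)
  read b, top V: go to s1, push UV → (s1, baaa, UV$)
  read b, top U: go to s1, push U → (s1, aaa, UV$)
  read a, top U: go to s0, push ε → (s0, aa, V$)
  read a, top V: go to s0, push ε → (s0, a, $)
  read a, top $: go to s1, push UV$ → (s1, ε, UV$)
All input consumed; M is in state s1.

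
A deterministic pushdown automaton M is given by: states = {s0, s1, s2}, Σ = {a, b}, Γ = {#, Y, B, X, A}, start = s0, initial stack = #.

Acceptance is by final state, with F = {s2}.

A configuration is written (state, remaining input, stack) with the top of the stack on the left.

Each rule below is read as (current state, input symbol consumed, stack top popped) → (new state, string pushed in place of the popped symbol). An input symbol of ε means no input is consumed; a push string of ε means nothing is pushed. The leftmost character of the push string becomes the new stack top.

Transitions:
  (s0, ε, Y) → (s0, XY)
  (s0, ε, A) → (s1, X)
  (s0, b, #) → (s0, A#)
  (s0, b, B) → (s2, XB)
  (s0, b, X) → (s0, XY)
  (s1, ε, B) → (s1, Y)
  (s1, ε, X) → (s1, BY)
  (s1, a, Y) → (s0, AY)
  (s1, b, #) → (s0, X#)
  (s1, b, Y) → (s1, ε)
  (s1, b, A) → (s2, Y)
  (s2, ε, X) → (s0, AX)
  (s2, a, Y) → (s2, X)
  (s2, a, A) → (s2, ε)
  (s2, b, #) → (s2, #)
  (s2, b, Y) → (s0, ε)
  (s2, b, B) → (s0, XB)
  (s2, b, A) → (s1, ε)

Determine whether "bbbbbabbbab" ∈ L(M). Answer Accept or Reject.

Reject

(s0, bbbbbabbbab, #)
  read b, top #: go to s0, push A# → (s0, bbbbabbbab, A#)
  ε-move, top A: go to s1, push X → (s1, bbbbabbbab, X#)
  ε-move, top X: go to s1, push BY → (s1, bbbbabbbab, BY#)
  ε-move, top B: go to s1, push Y → (s1, bbbbabbbab, YY#)
  read b, top Y: go to s1, push ε → (s1, bbbabbbab, Y#)
  read b, top Y: go to s1, push ε → (s1, bbabbbab, #)
  read b, top #: go to s0, push X# → (s0, babbbab, X#)
  read b, top X: go to s0, push XY → (s0, abbbab, XY#)
No transition applies at (s0, abbbab, XY#); input not fully consumed.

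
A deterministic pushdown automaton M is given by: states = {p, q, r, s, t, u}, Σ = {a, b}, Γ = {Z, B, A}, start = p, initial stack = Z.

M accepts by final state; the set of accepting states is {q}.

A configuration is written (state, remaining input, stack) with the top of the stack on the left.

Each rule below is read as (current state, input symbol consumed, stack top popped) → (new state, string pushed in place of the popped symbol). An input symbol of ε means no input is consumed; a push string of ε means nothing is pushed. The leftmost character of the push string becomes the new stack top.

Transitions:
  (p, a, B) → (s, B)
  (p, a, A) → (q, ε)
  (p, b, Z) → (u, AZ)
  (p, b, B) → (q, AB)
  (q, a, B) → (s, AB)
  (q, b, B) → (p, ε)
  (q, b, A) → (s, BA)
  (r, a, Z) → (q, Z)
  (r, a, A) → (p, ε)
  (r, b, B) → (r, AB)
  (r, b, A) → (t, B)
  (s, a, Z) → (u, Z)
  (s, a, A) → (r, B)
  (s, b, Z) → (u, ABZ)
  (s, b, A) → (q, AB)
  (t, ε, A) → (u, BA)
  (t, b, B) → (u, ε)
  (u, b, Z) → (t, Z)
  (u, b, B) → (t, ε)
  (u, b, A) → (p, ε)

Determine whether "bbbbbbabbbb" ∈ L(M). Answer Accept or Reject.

(p, bbbbbbabbbb, Z) ⊢ (u, bbbbbabbbb, AZ) ⊢ (p, bbbbabbbb, Z) ⊢ (u, bbbabbbb, AZ) ⊢ (p, bbabbbb, Z) ⊢ (u, babbbb, AZ) ⊢ (p, abbbb, Z)
No transition applies at (p, abbbb, Z); input not fully consumed.

Reject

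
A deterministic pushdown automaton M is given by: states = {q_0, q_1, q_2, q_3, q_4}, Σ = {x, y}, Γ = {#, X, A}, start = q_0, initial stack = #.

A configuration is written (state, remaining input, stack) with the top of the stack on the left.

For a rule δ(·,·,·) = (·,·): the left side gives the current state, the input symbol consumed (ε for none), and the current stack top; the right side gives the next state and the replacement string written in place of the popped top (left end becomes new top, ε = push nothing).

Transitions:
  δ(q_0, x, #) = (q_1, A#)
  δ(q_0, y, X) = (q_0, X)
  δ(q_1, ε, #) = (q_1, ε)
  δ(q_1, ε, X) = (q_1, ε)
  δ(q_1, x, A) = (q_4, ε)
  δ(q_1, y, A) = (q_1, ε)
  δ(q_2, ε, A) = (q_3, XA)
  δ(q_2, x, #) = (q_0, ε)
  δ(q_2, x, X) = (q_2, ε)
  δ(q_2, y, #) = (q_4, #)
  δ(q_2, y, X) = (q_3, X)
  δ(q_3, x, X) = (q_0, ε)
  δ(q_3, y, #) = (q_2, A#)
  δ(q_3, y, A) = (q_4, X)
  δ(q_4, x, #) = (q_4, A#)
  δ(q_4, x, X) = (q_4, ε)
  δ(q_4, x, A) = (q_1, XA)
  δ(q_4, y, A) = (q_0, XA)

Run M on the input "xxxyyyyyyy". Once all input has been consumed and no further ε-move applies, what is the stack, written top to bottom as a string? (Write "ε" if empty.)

(q_0, xxxyyyyyyy, #)
  read x, top #: go to q_1, push A# → (q_1, xxyyyyyyy, A#)
  read x, top A: go to q_4, push ε → (q_4, xyyyyyyy, #)
  read x, top #: go to q_4, push A# → (q_4, yyyyyyy, A#)
  read y, top A: go to q_0, push XA → (q_0, yyyyyy, XA#)
  read y, top X: go to q_0, push X → (q_0, yyyyy, XA#)
  read y, top X: go to q_0, push X → (q_0, yyyy, XA#)
  read y, top X: go to q_0, push X → (q_0, yyy, XA#)
  read y, top X: go to q_0, push X → (q_0, yy, XA#)
  read y, top X: go to q_0, push X → (q_0, y, XA#)
  read y, top X: go to q_0, push X → (q_0, ε, XA#)
All input consumed in state q_0 with stack XA#.

XA#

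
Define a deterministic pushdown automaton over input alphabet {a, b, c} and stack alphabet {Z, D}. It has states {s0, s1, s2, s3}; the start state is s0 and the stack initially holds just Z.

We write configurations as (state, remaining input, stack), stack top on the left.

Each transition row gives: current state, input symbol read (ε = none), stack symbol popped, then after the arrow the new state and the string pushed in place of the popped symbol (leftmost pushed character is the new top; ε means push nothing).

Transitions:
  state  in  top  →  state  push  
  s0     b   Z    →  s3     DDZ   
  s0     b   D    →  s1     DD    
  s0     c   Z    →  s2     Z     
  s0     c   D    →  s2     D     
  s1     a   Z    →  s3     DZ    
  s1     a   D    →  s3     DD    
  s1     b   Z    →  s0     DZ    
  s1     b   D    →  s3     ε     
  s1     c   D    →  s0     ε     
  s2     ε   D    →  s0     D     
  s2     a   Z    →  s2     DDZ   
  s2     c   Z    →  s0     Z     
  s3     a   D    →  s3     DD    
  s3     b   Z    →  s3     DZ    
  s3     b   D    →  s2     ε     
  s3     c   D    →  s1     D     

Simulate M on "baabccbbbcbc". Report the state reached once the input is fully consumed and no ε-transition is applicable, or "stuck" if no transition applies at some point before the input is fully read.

s0

(s0, baabccbbbcbc, Z)
  read b, top Z: go to s3, push DDZ → (s3, aabccbbbcbc, DDZ)
  read a, top D: go to s3, push DD → (s3, abccbbbcbc, DDDZ)
  read a, top D: go to s3, push DD → (s3, bccbbbcbc, DDDDZ)
  read b, top D: go to s2, push ε → (s2, ccbbbcbc, DDDZ)
  ε-move, top D: go to s0, push D → (s0, ccbbbcbc, DDDZ)
  read c, top D: go to s2, push D → (s2, cbbbcbc, DDDZ)
  ε-move, top D: go to s0, push D → (s0, cbbbcbc, DDDZ)
  read c, top D: go to s2, push D → (s2, bbbcbc, DDDZ)
  ε-move, top D: go to s0, push D → (s0, bbbcbc, DDDZ)
  read b, top D: go to s1, push DD → (s1, bbcbc, DDDDZ)
  read b, top D: go to s3, push ε → (s3, bcbc, DDDZ)
  read b, top D: go to s2, push ε → (s2, cbc, DDZ)
  ε-move, top D: go to s0, push D → (s0, cbc, DDZ)
  read c, top D: go to s2, push D → (s2, bc, DDZ)
  ε-move, top D: go to s0, push D → (s0, bc, DDZ)
  read b, top D: go to s1, push DD → (s1, c, DDDZ)
  read c, top D: go to s0, push ε → (s0, ε, DDZ)
All input consumed; M is in state s0.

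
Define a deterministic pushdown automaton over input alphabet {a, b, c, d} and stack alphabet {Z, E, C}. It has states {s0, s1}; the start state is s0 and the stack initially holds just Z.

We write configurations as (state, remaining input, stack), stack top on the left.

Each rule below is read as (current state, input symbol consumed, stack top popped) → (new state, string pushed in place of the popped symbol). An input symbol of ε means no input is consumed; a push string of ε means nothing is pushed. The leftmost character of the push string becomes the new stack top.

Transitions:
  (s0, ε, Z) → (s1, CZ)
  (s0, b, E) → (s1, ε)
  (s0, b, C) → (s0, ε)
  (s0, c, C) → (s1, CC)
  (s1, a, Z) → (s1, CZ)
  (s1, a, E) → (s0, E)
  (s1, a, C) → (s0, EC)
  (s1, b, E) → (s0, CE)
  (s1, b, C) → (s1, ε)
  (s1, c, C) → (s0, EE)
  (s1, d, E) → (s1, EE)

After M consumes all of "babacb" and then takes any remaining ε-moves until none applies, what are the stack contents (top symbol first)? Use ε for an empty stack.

(s0, babacb, Z)
  ε-move, top Z: go to s1, push CZ → (s1, babacb, CZ)
  read b, top C: go to s1, push ε → (s1, abacb, Z)
  read a, top Z: go to s1, push CZ → (s1, bacb, CZ)
  read b, top C: go to s1, push ε → (s1, acb, Z)
  read a, top Z: go to s1, push CZ → (s1, cb, CZ)
  read c, top C: go to s0, push EE → (s0, b, EEZ)
  read b, top E: go to s1, push ε → (s1, ε, EZ)
All input consumed in state s1 with stack EZ.

EZ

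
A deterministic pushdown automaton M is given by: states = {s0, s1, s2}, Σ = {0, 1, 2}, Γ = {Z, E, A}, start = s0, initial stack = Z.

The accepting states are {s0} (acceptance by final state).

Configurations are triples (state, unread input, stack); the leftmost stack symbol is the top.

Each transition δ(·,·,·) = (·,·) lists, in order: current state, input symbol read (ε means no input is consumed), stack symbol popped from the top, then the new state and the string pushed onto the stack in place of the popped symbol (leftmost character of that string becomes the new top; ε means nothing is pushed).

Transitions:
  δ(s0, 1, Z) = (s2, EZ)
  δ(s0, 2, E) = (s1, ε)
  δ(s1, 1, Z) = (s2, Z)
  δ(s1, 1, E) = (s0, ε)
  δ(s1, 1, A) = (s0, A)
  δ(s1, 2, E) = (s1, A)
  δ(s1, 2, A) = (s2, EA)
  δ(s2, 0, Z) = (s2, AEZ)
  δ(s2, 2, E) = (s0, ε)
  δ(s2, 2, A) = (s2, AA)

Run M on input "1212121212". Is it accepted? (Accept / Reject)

Accept

(s0, 1212121212, Z) ⊢ (s2, 212121212, EZ) ⊢ (s0, 12121212, Z) ⊢ (s2, 2121212, EZ) ⊢ (s0, 121212, Z) ⊢ (s2, 21212, EZ) ⊢ (s0, 1212, Z) ⊢ (s2, 212, EZ) ⊢ (s0, 12, Z) ⊢ (s2, 2, EZ) ⊢ (s0, ε, Z)
All input consumed; state s0 ∈ F.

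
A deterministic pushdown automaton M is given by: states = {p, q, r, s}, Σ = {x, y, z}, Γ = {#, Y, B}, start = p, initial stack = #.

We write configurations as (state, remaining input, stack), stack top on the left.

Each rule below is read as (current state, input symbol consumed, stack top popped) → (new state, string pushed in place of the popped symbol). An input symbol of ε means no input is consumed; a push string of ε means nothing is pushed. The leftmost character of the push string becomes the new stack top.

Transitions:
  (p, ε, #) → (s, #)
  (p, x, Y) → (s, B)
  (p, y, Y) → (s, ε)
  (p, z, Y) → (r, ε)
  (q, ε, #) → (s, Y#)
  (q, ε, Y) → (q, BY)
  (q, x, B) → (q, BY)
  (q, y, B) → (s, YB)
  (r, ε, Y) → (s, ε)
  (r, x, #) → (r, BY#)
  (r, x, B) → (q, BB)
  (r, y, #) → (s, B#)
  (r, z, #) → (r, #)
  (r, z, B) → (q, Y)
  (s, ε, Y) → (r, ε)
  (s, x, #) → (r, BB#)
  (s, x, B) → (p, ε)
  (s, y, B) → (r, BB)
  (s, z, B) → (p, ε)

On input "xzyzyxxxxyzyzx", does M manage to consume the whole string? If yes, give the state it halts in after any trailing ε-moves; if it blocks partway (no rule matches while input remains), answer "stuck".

q

(p, xzyzyxxxxyzyzx, #) ⊢ (s, xzyzyxxxxyzyzx, #) ⊢ (r, zyzyxxxxyzyzx, BB#) ⊢ (q, yzyxxxxyzyzx, YB#) ⊢ (q, yzyxxxxyzyzx, BYB#) ⊢ (s, zyxxxxyzyzx, YBYB#) ⊢ (r, zyxxxxyzyzx, BYB#) ⊢ (q, yxxxxyzyzx, YYB#) ⊢ (q, yxxxxyzyzx, BYYB#) ⊢ (s, xxxxyzyzx, YBYYB#) ⊢ (r, xxxxyzyzx, BYYB#) ⊢ (q, xxxyzyzx, BBYYB#) ⊢ (q, xxyzyzx, BYBYYB#) ⊢ (q, xyzyzx, BYYBYYB#) ⊢ (q, yzyzx, BYYYBYYB#) ⊢ (s, zyzx, YBYYYBYYB#) ⊢ (r, zyzx, BYYYBYYB#) ⊢ (q, yzx, YYYYBYYB#) ⊢ (q, yzx, BYYYYBYYB#) ⊢ (s, zx, YBYYYYBYYB#) ⊢ (r, zx, BYYYYBYYB#) ⊢ (q, x, YYYYYBYYB#) ⊢ (q, x, BYYYYYBYYB#) ⊢ (q, ε, BYYYYYYBYYB#)
All input consumed; M is in state q.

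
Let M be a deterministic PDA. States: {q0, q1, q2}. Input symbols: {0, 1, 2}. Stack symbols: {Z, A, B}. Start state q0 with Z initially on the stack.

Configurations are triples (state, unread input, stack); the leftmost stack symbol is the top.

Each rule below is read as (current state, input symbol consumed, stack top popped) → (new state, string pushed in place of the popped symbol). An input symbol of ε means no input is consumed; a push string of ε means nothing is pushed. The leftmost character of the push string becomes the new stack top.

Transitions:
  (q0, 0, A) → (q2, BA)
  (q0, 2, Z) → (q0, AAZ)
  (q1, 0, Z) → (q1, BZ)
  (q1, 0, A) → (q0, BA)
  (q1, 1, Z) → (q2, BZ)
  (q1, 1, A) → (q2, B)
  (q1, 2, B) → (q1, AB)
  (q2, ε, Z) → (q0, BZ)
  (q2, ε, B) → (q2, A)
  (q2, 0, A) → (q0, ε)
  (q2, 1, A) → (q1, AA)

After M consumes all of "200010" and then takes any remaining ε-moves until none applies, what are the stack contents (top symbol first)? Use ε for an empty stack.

(q0, 200010, Z)
  read 2, top Z: go to q0, push AAZ → (q0, 00010, AAZ)
  read 0, top A: go to q2, push BA → (q2, 0010, BAAZ)
  ε-move, top B: go to q2, push A → (q2, 0010, AAAZ)
  read 0, top A: go to q0, push ε → (q0, 010, AAZ)
  read 0, top A: go to q2, push BA → (q2, 10, BAAZ)
  ε-move, top B: go to q2, push A → (q2, 10, AAAZ)
  read 1, top A: go to q1, push AA → (q1, 0, AAAAZ)
  read 0, top A: go to q0, push BA → (q0, ε, BAAAAZ)
All input consumed in state q0 with stack BAAAAZ.

BAAAAZ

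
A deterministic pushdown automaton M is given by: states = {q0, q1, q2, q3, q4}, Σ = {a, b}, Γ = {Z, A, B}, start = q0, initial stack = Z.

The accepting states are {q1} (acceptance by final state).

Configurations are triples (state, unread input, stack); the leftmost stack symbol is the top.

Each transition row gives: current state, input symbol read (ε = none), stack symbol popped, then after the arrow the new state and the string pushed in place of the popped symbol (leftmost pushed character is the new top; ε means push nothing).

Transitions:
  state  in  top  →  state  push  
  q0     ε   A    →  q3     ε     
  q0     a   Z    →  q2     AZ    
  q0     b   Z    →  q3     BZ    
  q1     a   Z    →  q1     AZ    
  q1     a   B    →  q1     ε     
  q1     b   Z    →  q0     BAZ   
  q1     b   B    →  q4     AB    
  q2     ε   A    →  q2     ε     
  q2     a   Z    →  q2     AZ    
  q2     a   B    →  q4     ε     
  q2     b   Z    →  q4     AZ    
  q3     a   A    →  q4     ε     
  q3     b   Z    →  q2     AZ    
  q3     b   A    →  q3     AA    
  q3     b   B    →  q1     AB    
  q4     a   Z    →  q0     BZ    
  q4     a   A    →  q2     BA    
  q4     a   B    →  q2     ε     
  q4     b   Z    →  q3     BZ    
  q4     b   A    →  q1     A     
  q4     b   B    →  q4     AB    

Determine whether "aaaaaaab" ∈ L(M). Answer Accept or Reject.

Reject

(q0, aaaaaaab, Z)
  read a, top Z: go to q2, push AZ → (q2, aaaaaab, AZ)
  ε-move, top A: go to q2, push ε → (q2, aaaaaab, Z)
  read a, top Z: go to q2, push AZ → (q2, aaaaab, AZ)
  ε-move, top A: go to q2, push ε → (q2, aaaaab, Z)
  read a, top Z: go to q2, push AZ → (q2, aaaab, AZ)
  ε-move, top A: go to q2, push ε → (q2, aaaab, Z)
  read a, top Z: go to q2, push AZ → (q2, aaab, AZ)
  ε-move, top A: go to q2, push ε → (q2, aaab, Z)
  read a, top Z: go to q2, push AZ → (q2, aab, AZ)
  ε-move, top A: go to q2, push ε → (q2, aab, Z)
  read a, top Z: go to q2, push AZ → (q2, ab, AZ)
  ε-move, top A: go to q2, push ε → (q2, ab, Z)
  read a, top Z: go to q2, push AZ → (q2, b, AZ)
  ε-move, top A: go to q2, push ε → (q2, b, Z)
  read b, top Z: go to q4, push AZ → (q4, ε, AZ)
All input consumed; state q4 ∉ F and no further ε-move applies.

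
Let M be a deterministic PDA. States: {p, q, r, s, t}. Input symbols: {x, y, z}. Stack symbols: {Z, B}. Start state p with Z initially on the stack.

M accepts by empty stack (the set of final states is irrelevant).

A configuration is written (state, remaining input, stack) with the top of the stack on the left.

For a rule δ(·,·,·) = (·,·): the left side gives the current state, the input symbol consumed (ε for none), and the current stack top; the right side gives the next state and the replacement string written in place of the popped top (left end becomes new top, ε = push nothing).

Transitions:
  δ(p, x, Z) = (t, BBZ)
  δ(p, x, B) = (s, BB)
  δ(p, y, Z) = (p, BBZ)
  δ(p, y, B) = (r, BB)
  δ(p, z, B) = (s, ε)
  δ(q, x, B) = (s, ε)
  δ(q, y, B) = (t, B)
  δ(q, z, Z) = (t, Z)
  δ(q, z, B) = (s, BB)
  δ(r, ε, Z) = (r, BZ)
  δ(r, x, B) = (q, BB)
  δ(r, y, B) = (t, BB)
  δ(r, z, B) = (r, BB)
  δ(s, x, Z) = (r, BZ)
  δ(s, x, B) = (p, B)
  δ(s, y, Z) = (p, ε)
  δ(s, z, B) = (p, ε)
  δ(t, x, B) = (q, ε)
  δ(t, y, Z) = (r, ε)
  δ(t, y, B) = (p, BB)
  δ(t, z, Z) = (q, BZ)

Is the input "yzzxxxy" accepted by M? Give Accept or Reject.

Accept

(p, yzzxxxy, Z) ⊢ (p, zzxxxy, BBZ) ⊢ (s, zxxxy, BZ) ⊢ (p, xxxy, Z) ⊢ (t, xxy, BBZ) ⊢ (q, xy, BZ) ⊢ (s, y, Z) ⊢ (p, ε, ε)
All input consumed and the stack is empty.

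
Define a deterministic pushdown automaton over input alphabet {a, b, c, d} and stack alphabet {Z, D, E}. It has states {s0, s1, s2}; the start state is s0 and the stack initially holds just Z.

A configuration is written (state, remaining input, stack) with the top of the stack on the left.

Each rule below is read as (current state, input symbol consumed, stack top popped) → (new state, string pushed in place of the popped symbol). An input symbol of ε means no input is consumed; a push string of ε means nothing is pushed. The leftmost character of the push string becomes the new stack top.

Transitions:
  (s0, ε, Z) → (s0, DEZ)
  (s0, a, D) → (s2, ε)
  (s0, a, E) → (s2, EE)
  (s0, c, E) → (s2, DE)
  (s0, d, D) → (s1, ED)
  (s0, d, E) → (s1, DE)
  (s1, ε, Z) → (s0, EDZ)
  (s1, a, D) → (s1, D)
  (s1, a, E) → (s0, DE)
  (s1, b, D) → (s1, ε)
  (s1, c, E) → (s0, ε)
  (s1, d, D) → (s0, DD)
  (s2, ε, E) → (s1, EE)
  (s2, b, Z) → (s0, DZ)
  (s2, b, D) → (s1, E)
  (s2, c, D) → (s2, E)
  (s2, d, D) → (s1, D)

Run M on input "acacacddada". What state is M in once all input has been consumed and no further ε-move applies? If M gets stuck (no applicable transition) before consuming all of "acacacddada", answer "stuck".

s1

(s0, acacacddada, Z)
  ε-move, top Z: go to s0, push DEZ → (s0, acacacddada, DEZ)
  read a, top D: go to s2, push ε → (s2, cacacddada, EZ)
  ε-move, top E: go to s1, push EE → (s1, cacacddada, EEZ)
  read c, top E: go to s0, push ε → (s0, acacddada, EZ)
  read a, top E: go to s2, push EE → (s2, cacddada, EEZ)
  ε-move, top E: go to s1, push EE → (s1, cacddada, EEEZ)
  read c, top E: go to s0, push ε → (s0, acddada, EEZ)
  read a, top E: go to s2, push EE → (s2, cddada, EEEZ)
  ε-move, top E: go to s1, push EE → (s1, cddada, EEEEZ)
  read c, top E: go to s0, push ε → (s0, ddada, EEEZ)
  read d, top E: go to s1, push DE → (s1, dada, DEEEZ)
  read d, top D: go to s0, push DD → (s0, ada, DDEEEZ)
  read a, top D: go to s2, push ε → (s2, da, DEEEZ)
  read d, top D: go to s1, push D → (s1, a, DEEEZ)
  read a, top D: go to s1, push D → (s1, ε, DEEEZ)
All input consumed; M is in state s1.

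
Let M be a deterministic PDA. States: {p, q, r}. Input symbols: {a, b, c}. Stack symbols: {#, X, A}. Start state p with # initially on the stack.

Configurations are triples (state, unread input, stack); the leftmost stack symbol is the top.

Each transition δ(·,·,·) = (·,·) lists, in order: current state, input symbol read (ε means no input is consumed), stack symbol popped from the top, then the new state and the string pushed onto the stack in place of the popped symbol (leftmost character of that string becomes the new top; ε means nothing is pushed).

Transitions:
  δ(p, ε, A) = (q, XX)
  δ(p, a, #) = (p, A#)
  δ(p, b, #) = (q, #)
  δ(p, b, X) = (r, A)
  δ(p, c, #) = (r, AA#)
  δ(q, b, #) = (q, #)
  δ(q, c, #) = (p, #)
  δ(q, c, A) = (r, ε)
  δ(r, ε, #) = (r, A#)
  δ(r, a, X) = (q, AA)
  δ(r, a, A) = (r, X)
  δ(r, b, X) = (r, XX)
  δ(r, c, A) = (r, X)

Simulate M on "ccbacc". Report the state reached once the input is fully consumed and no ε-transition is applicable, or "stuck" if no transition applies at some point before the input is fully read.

r

(p, ccbacc, #)
  read c, top #: go to r, push AA# → (r, cbacc, AA#)
  read c, top A: go to r, push X → (r, bacc, XA#)
  read b, top X: go to r, push XX → (r, acc, XXA#)
  read a, top X: go to q, push AA → (q, cc, AAXA#)
  read c, top A: go to r, push ε → (r, c, AXA#)
  read c, top A: go to r, push X → (r, ε, XXA#)
All input consumed; M is in state r.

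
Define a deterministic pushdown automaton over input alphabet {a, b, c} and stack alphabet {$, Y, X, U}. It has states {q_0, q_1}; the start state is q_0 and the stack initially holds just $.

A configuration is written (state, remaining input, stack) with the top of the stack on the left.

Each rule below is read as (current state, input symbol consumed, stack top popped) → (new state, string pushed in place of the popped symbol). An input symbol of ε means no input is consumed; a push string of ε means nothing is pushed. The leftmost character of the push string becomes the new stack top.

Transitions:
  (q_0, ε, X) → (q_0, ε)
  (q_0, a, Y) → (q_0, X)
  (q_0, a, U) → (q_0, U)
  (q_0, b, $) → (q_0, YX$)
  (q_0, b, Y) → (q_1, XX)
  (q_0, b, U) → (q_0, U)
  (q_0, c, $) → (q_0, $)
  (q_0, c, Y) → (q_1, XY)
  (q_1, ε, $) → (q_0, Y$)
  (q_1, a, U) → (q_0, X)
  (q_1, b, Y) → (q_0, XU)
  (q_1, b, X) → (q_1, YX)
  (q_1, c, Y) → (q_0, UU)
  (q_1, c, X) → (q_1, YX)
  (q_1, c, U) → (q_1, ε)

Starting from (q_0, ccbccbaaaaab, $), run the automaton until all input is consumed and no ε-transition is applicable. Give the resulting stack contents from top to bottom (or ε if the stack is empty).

UXYX$

(q_0, ccbccbaaaaab, $) ⊢ (q_0, cbccbaaaaab, $) ⊢ (q_0, bccbaaaaab, $) ⊢ (q_0, ccbaaaaab, YX$) ⊢ (q_1, cbaaaaab, XYX$) ⊢ (q_1, baaaaab, YXYX$) ⊢ (q_0, aaaaab, XUXYX$) ⊢ (q_0, aaaaab, UXYX$) ⊢ (q_0, aaaab, UXYX$) ⊢ (q_0, aaab, UXYX$) ⊢ (q_0, aab, UXYX$) ⊢ (q_0, ab, UXYX$) ⊢ (q_0, b, UXYX$) ⊢ (q_0, ε, UXYX$)
All input consumed in state q_0 with stack UXYX$.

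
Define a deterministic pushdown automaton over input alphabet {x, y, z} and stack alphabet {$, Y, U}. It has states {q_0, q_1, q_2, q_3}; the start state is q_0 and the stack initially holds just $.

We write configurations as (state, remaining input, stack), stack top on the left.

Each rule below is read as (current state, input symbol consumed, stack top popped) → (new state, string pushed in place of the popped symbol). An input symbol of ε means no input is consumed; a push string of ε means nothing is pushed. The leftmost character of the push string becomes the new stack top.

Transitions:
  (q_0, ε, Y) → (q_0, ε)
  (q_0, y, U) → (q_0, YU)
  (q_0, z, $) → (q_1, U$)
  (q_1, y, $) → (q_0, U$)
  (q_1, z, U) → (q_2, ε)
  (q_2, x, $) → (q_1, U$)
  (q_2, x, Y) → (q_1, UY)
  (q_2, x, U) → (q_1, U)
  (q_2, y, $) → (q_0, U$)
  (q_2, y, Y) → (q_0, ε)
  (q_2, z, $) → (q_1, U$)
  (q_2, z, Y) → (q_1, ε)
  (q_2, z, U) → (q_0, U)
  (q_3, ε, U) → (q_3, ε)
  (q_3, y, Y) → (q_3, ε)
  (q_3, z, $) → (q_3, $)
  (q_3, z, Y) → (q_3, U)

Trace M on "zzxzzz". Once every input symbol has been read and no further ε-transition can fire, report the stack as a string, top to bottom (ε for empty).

$

(q_0, zzxzzz, $) ⊢ (q_1, zxzzz, U$) ⊢ (q_2, xzzz, $) ⊢ (q_1, zzz, U$) ⊢ (q_2, zz, $) ⊢ (q_1, z, U$) ⊢ (q_2, ε, $)
All input consumed in state q_2 with stack $.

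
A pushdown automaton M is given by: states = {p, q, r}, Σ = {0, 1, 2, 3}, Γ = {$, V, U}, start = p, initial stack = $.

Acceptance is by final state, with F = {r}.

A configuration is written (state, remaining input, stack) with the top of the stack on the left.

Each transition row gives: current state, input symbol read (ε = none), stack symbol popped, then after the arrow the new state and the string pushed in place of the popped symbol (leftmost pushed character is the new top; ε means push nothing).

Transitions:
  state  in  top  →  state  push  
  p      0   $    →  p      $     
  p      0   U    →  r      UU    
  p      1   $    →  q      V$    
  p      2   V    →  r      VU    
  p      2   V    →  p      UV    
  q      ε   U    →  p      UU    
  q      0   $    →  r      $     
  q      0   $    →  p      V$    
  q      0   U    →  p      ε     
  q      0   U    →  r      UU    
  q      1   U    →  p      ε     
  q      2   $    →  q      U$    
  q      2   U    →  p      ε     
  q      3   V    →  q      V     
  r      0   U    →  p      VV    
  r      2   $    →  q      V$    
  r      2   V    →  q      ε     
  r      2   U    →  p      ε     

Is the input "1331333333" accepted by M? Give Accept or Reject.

No computation consumes all input and reaches a final state.

Reject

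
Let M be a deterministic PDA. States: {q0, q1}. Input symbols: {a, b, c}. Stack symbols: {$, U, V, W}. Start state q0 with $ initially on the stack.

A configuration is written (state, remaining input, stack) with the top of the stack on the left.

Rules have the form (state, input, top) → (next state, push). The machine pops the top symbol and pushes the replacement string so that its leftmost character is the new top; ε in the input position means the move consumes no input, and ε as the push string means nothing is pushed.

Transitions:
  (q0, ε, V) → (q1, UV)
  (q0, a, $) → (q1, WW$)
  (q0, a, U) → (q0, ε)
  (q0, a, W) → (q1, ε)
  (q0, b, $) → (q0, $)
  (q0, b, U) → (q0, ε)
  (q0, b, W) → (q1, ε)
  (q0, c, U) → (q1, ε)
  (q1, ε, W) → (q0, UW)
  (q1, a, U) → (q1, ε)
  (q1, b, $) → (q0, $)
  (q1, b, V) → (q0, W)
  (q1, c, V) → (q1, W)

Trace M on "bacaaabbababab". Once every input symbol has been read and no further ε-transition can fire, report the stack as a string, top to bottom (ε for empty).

$

(q0, bacaaabbababab, $) ⊢ (q0, acaaabbababab, $) ⊢ (q1, caaabbababab, WW$) ⊢ (q0, caaabbababab, UWW$) ⊢ (q1, aaabbababab, WW$) ⊢ (q0, aaabbababab, UWW$) ⊢ (q0, aabbababab, WW$) ⊢ (q1, abbababab, W$) ⊢ (q0, abbababab, UW$) ⊢ (q0, bbababab, W$) ⊢ (q1, bababab, $) ⊢ (q0, ababab, $) ⊢ (q1, babab, WW$) ⊢ (q0, babab, UWW$) ⊢ (q0, abab, WW$) ⊢ (q1, bab, W$) ⊢ (q0, bab, UW$) ⊢ (q0, ab, W$) ⊢ (q1, b, $) ⊢ (q0, ε, $)
All input consumed in state q0 with stack $.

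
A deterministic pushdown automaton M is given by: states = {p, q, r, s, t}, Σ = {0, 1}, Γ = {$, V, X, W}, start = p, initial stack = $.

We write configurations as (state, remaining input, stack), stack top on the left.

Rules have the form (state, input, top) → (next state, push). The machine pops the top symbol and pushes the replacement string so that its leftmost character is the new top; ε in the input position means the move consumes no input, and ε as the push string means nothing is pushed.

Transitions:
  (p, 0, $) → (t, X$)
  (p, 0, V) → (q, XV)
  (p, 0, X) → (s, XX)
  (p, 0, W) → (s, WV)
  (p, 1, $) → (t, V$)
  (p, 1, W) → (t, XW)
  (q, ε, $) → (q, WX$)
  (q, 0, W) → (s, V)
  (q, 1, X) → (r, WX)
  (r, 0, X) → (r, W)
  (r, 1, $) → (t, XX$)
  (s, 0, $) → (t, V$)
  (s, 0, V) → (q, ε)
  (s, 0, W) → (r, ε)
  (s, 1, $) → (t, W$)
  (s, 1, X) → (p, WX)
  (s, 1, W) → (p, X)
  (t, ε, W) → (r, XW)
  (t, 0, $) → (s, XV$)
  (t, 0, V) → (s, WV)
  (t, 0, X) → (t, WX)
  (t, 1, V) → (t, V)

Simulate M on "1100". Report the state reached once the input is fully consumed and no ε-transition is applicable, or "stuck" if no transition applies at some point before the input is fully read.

r

(p, 1100, $)
  read 1, top $: go to t, push V$ → (t, 100, V$)
  read 1, top V: go to t, push V → (t, 00, V$)
  read 0, top V: go to s, push WV → (s, 0, WV$)
  read 0, top W: go to r, push ε → (r, ε, V$)
All input consumed; M is in state r.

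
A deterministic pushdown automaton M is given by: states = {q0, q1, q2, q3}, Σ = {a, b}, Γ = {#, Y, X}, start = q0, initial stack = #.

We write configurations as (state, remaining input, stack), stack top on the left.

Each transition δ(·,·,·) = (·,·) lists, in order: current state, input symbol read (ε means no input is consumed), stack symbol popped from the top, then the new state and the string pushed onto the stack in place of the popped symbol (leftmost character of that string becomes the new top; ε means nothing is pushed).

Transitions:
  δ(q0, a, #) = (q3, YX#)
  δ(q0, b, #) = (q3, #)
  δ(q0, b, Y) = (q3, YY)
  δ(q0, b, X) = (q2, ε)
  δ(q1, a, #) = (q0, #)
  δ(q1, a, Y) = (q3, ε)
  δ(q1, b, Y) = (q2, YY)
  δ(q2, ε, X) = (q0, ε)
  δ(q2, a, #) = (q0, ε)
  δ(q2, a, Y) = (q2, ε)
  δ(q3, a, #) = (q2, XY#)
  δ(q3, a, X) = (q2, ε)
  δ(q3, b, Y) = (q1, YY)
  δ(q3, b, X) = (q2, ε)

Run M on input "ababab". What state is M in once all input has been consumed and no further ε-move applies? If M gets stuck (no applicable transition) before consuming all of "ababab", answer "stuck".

q1

(q0, ababab, #)
  read a, top #: go to q3, push YX# → (q3, babab, YX#)
  read b, top Y: go to q1, push YY → (q1, abab, YYX#)
  read a, top Y: go to q3, push ε → (q3, bab, YX#)
  read b, top Y: go to q1, push YY → (q1, ab, YYX#)
  read a, top Y: go to q3, push ε → (q3, b, YX#)
  read b, top Y: go to q1, push YY → (q1, ε, YYX#)
All input consumed; M is in state q1.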